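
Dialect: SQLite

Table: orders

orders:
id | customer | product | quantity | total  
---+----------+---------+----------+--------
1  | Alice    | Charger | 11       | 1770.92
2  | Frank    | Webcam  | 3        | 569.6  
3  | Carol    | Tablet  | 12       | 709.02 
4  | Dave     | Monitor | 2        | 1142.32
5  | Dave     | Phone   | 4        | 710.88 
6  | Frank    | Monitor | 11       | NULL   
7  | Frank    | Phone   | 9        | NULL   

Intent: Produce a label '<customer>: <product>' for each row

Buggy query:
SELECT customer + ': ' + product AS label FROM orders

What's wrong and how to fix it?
Bug: '+' is numeric addition; on text columns SQLite converts them to 0 instead of concatenating

Fix: Use the || operator for string concatenation

Corrected query:
SELECT customer || ': ' || product AS label FROM orders

Result:
label         
--------------
Alice: Charger
Frank: Webcam 
Carol: Tablet 
Dave: Monitor 
Dave: Phone   
Frank: Monitor
Frank: Phone  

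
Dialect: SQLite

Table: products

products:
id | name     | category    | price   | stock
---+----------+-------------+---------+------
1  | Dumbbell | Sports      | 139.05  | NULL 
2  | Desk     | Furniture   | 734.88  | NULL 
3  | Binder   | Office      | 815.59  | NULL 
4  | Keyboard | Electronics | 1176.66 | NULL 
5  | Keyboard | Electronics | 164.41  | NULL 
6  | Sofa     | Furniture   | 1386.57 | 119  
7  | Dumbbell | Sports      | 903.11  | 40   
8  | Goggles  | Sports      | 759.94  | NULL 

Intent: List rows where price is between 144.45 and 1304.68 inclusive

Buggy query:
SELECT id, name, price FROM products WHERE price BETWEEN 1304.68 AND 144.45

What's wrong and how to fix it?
Bug: The bounds are reversed; BETWEEN a AND b requires a <= b to match anything

Fix: Write BETWEEN 144.45 AND 1304.68

Corrected query:
SELECT id, name, price FROM products WHERE price BETWEEN 144.45 AND 1304.68

Result:
id | name     | price  
---+----------+--------
2  | Desk     | 734.88 
3  | Binder   | 815.59 
4  | Keyboard | 1176.66
5  | Keyboard | 164.41 
7  | Dumbbell | 903.11 
8  | Goggles  | 759.94 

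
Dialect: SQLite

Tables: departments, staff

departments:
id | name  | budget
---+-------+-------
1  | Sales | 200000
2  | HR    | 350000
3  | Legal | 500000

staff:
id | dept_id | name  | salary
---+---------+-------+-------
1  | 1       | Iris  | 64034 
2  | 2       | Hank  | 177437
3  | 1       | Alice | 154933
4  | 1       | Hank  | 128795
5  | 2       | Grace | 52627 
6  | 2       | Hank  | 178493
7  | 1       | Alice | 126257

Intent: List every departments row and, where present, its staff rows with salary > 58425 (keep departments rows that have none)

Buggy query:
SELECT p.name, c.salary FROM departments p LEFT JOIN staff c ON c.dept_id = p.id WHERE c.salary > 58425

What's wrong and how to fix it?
Bug: Filtering c.salary in WHERE discards the NULL rows produced by LEFT JOIN, turning it into an inner join

Fix: Put 'c.salary > 58425' in the JOIN's ON clause instead of WHERE

Corrected query:
SELECT p.name, c.salary FROM departments p LEFT JOIN staff c ON c.dept_id = p.id AND c.salary > 58425

Result:
name  | salary
------+-------
Sales | 64034 
Sales | 126257
Sales | 128795
Sales | 154933
HR    | 177437
HR    | 178493
Legal | NULL  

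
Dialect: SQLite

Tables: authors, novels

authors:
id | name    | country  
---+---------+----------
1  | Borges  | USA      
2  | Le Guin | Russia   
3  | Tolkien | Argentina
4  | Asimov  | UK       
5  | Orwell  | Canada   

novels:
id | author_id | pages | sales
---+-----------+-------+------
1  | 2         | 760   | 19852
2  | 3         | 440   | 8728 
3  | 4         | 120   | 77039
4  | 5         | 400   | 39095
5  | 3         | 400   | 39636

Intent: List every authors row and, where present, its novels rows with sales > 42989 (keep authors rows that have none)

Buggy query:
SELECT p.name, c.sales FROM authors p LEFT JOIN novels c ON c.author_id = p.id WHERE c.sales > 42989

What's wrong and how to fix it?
Bug: Filtering c.sales in WHERE discards the NULL rows produced by LEFT JOIN, turning it into an inner join

Fix: Put 'c.sales > 42989' in the JOIN's ON clause instead of WHERE

Corrected query:
SELECT p.name, c.sales FROM authors p LEFT JOIN novels c ON c.author_id = p.id AND c.sales > 42989

Result:
name    | sales
--------+------
Borges  | NULL 
Le Guin | NULL 
Tolkien | NULL 
Asimov  | 77039
Orwell  | NULL 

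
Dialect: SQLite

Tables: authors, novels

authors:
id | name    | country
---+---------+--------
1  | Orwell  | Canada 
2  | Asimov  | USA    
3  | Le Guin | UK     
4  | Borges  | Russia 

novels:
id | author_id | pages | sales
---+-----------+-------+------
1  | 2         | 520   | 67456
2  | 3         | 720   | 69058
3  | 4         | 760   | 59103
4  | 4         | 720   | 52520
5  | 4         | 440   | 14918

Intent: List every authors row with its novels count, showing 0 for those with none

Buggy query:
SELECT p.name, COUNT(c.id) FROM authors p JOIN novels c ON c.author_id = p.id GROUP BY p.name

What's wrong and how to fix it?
Bug: INNER JOIN drops authors rows that have no matching novels rows

Fix: Use LEFT JOIN so parents without children still appear (COUNT(c.id) gives 0)

Corrected query:
SELECT p.name, COUNT(c.id) FROM authors p LEFT JOIN novels c ON c.author_id = p.id GROUP BY p.name

Result:
name    | COUNT(c.id)
--------+------------
Asimov  | 1          
Borges  | 3          
Le Guin | 1          
Orwell  | 0          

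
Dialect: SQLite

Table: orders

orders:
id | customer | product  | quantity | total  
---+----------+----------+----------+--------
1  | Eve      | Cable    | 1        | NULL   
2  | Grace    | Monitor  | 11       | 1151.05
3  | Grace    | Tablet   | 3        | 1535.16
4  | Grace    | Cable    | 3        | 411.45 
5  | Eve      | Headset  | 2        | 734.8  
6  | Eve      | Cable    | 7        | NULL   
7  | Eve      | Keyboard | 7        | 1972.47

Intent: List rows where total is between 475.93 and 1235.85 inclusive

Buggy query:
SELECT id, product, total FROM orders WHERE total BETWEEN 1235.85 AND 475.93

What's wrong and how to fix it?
Bug: BETWEEN expects the lower bound first; with 1235.85 AND 475.93 the range is empty

Fix: Swap the bounds so the smaller value comes first

Corrected query:
SELECT id, product, total FROM orders WHERE total BETWEEN 475.93 AND 1235.85

Result:
id | product | total  
---+---------+--------
2  | Monitor | 1151.05
5  | Headset | 734.8  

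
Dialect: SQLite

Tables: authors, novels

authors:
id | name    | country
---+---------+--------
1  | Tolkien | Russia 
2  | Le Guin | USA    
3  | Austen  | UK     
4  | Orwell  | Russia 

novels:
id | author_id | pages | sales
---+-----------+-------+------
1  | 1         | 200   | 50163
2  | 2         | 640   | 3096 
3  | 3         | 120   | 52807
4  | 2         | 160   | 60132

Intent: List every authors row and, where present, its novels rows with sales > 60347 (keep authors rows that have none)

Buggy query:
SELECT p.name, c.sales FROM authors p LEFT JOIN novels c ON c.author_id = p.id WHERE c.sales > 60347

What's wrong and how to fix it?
Bug: A WHERE condition on the right-hand table after LEFT JOIN drops unmatched parents

Fix: Put 'c.sales > 60347' in the JOIN's ON clause instead of WHERE

Corrected query:
SELECT p.name, c.sales FROM authors p LEFT JOIN novels c ON c.author_id = p.id AND c.sales > 60347

Result:
name    | sales
--------+------
Tolkien | NULL 
Le Guin | NULL 
Austen  | NULL 
Orwell  | NULL 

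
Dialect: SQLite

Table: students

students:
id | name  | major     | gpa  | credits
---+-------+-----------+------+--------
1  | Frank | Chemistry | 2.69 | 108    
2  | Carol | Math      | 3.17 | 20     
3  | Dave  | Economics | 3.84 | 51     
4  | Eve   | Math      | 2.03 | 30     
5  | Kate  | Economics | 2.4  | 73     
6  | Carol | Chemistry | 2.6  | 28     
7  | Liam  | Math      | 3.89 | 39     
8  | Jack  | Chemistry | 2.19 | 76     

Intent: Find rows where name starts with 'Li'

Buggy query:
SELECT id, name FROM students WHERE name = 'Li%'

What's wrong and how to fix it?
Bug: '=' compares the literal string including the % character; pattern matching needs LIKE

Fix: Replace '=' with LIKE so 'Li%' is treated as a pattern

Corrected query:
SELECT id, name FROM students WHERE name LIKE 'Li%'

Result:
id | name
---+-----
7  | Liam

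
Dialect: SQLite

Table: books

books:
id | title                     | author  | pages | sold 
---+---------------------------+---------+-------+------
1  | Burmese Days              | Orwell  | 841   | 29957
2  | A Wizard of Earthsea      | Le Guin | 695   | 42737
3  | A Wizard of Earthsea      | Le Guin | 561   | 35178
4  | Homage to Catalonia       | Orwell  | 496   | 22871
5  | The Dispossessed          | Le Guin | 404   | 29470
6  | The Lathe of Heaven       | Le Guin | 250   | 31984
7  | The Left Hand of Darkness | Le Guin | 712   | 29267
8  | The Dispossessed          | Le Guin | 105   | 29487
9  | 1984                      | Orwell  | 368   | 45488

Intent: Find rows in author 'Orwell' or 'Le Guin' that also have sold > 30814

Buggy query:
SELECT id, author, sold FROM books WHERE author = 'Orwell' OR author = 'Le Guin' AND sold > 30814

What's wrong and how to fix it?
Bug: Without parentheses, AND is evaluated before OR, so the sold filter only applies to the 'Le Guin' branch

Fix: Add parentheses around the OR so the AND applies to both alternatives

Corrected query:
SELECT id, author, sold FROM books WHERE (author = 'Orwell' OR author = 'Le Guin') AND sold > 30814

Result:
id | author  | sold 
---+---------+------
2  | Le Guin | 42737
3  | Le Guin | 35178
6  | Le Guin | 31984
9  | Orwell  | 45488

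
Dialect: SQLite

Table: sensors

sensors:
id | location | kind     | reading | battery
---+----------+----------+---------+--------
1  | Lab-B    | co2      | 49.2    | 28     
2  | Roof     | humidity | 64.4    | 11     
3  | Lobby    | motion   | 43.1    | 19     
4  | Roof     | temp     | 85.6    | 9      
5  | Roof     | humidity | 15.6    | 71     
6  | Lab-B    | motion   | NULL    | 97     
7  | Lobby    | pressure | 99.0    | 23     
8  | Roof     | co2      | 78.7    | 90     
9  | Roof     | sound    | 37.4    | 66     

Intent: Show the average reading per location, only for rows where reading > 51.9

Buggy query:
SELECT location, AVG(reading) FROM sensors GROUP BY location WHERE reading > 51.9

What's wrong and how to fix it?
Bug: Row-level WHERE must come before GROUP BY in the clause order

Fix: Place WHERE between FROM and GROUP BY

Corrected query:
SELECT location, AVG(reading) FROM sensors WHERE reading > 51.9 GROUP BY location

Result:
location | AVG(reading)
---------+-------------
Lobby    | 99          
Roof     | 76.233333   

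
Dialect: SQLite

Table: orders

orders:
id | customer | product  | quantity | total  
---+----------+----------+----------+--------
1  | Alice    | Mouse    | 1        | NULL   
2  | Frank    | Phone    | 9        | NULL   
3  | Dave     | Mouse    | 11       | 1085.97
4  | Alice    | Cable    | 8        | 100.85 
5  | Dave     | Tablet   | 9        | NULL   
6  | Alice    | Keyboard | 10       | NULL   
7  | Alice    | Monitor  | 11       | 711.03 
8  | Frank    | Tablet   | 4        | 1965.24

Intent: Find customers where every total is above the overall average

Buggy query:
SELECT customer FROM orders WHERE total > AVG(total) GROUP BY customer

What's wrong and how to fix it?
Bug: WHERE evaluates per row before aggregation, so AVG() is unavailable

Fix: Use a subquery for AVG and a HAVING MIN(...) filter so the condition holds for every row in the group

Corrected query:
SELECT customer FROM orders GROUP BY customer HAVING MIN(total) > (SELECT AVG(total) FROM orders)

Result:
customer
--------
Dave    
Frank   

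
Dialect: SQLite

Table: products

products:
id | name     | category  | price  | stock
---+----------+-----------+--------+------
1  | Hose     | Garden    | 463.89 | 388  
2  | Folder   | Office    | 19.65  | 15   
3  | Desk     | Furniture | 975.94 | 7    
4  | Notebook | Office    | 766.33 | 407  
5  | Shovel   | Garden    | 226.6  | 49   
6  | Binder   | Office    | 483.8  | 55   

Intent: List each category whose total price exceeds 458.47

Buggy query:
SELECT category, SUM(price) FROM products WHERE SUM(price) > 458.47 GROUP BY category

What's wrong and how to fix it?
Bug: WHERE runs before GROUP BY, so aggregates aren't available there

Fix: Use HAVING (which filters groups after aggregation) instead of WHERE

Corrected query:
SELECT category, SUM(price) FROM products GROUP BY category HAVING SUM(price) > 458.47

Result:
category  | SUM(price)
----------+-----------
Furniture | 975.94    
Garden    | 690.49    
Office    | 1269.78   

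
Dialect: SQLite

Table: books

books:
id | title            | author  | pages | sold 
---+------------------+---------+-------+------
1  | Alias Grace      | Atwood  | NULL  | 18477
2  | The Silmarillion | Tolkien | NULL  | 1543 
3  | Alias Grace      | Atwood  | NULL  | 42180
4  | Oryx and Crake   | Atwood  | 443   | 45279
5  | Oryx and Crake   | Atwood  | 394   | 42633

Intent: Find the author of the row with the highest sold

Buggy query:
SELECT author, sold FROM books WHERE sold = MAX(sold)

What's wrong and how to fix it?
Bug: MAX(sold) is an aggregate and cannot be used directly in WHERE

Fix: Use a subquery: WHERE sold = (SELECT MAX(sold) FROM books)

Corrected query:
SELECT author, sold FROM books WHERE sold = (SELECT MAX(sold) FROM books)

Result:
author | sold 
-------+------
Atwood | 45279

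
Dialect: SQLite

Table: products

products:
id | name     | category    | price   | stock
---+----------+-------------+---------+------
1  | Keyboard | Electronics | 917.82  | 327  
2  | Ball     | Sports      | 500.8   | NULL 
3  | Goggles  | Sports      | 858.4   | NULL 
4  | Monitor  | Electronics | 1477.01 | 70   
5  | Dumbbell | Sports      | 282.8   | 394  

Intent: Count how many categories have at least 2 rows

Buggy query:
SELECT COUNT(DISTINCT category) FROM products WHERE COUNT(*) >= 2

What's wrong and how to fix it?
Bug: WHERE filters individual rows, not groups, so a group-level COUNT is invalid there

Fix: Use a subquery that GROUPs and filters with HAVING, then count its rows

Corrected query:
SELECT COUNT(*) FROM (SELECT category FROM products GROUP BY category HAVING COUNT(*) >= 2)

Result:
COUNT(*)
--------
2       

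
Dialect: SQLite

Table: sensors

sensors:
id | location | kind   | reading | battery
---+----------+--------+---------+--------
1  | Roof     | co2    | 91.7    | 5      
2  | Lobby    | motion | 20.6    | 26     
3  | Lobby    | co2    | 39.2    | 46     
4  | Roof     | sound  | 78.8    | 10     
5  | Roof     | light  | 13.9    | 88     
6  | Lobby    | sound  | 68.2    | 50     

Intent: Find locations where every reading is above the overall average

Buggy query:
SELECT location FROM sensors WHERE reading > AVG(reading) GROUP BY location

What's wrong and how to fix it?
Bug: AVG() is an aggregate; it can't sit directly in WHERE

Fix: Compute the overall average in a scalar subquery and compare each group's MIN against it in HAVING

Corrected query:
SELECT location FROM sensors GROUP BY location HAVING MIN(reading) > (SELECT AVG(reading) FROM sensors)

Result:
(no rows)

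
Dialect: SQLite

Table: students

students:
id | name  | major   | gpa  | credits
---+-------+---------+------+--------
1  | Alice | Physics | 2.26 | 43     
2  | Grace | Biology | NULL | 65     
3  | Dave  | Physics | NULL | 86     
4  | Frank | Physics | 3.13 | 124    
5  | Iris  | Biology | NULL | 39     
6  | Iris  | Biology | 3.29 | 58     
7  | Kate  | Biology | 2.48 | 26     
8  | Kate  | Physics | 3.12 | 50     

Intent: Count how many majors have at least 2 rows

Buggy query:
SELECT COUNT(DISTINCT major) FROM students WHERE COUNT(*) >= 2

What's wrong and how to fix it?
Bug: WHERE filters individual rows, not groups, so a group-level COUNT is invalid there

Fix: Group first with HAVING COUNT(*) >= 2, then COUNT the resulting groups

Corrected query:
SELECT COUNT(*) FROM (SELECT major FROM students GROUP BY major HAVING COUNT(*) >= 2)

Result:
COUNT(*)
--------
2       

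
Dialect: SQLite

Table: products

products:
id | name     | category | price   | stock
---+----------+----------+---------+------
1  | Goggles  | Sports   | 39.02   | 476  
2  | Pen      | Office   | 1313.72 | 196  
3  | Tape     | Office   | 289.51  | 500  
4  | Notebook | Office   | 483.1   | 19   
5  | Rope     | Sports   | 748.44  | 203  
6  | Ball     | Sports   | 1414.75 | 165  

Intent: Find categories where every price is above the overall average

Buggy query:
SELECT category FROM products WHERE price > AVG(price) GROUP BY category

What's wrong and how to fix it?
Bug: WHERE evaluates per row before aggregation, so AVG() is unavailable

Fix: Use a subquery for AVG and a HAVING MIN(...) filter so the condition holds for every row in the group

Corrected query:
SELECT category FROM products GROUP BY category HAVING MIN(price) > (SELECT AVG(price) FROM products)

Result:
(no rows)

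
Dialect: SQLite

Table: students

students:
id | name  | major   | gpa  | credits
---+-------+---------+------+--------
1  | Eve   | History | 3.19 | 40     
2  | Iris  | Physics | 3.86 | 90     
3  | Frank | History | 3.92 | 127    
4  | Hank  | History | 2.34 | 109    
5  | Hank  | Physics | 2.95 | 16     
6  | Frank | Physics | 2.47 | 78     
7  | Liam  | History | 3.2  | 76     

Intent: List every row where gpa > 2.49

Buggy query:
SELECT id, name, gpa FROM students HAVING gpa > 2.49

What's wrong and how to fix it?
Bug: This is a non-aggregate query (no GROUP BY, no aggregates), so in SQLite the HAVING clause is invalid here; a row-level condition belongs in WHERE

Fix: Use WHERE for row-level filtering

Corrected query:
SELECT id, name, gpa FROM students WHERE gpa > 2.49

Result:
id | name  | gpa 
---+-------+-----
1  | Eve   | 3.19
2  | Iris  | 3.86
3  | Frank | 3.92
5  | Hank  | 2.95
7  | Liam  | 3.2 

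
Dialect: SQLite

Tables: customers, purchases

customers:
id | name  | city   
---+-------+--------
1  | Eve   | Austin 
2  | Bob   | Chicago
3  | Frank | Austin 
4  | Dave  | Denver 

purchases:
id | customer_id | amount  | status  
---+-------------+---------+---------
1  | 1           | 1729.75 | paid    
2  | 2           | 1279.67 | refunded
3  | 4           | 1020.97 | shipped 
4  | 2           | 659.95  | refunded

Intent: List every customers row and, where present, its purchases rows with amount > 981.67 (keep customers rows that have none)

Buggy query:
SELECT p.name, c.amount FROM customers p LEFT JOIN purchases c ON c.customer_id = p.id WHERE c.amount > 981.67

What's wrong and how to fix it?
Bug: A WHERE condition on the right-hand table after LEFT JOIN drops unmatched parents

Fix: Put 'c.amount > 981.67' in the JOIN's ON clause instead of WHERE

Corrected query:
SELECT p.name, c.amount FROM customers p LEFT JOIN purchases c ON c.customer_id = p.id AND c.amount > 981.67

Result:
name  | amount 
------+--------
Eve   | 1729.75
Bob   | 1279.67
Frank | NULL   
Dave  | 1020.97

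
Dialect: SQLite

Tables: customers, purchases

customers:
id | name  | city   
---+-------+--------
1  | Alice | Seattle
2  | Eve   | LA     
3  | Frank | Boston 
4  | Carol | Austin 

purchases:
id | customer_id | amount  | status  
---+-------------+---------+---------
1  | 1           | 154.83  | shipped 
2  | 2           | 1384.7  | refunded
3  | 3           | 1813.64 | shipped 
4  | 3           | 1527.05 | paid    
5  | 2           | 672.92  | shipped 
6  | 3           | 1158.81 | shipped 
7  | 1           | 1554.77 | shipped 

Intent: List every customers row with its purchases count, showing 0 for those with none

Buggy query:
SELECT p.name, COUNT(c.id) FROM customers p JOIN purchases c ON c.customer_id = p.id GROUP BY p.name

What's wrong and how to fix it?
Bug: An inner join excludes parents with zero children

Fix: Use LEFT JOIN so parents without children still appear (COUNT(c.id) gives 0)

Corrected query:
SELECT p.name, COUNT(c.id) FROM customers p LEFT JOIN purchases c ON c.customer_id = p.id GROUP BY p.name

Result:
name  | COUNT(c.id)
------+------------
Alice | 2          
Carol | 0          
Eve   | 2          
Frank | 3          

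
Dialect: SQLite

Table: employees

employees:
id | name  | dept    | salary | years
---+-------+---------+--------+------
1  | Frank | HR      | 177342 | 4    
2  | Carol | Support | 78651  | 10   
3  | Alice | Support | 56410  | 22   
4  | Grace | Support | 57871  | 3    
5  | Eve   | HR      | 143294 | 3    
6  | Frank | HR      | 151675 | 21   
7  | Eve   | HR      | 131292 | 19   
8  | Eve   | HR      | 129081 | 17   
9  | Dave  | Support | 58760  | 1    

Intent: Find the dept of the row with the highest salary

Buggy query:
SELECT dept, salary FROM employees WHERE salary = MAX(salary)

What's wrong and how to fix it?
Bug: WHERE is evaluated per row; an aggregate over the whole table isn't defined there

Fix: Use a subquery: WHERE salary = (SELECT MAX(salary) FROM employees)

Corrected query:
SELECT dept, salary FROM employees WHERE salary = (SELECT MAX(salary) FROM employees)

Result:
dept | salary
-----+-------
HR   | 177342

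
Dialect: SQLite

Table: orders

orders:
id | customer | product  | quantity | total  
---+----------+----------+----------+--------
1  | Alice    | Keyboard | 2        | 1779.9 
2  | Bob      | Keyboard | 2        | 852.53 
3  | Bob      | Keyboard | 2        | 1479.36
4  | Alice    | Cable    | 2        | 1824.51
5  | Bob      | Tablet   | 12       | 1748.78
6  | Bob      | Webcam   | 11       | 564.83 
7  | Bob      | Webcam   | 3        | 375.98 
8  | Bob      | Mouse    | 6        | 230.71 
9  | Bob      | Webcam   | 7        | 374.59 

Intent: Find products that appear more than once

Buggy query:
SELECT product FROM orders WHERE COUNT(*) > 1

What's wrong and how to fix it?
Bug: COUNT(*) is an aggregate and cannot be used in WHERE

Fix: Group first, then use HAVING for the count condition

Corrected query:
SELECT product FROM orders GROUP BY product HAVING COUNT(*) > 1

Result:
product 
--------
Keyboard
Webcam  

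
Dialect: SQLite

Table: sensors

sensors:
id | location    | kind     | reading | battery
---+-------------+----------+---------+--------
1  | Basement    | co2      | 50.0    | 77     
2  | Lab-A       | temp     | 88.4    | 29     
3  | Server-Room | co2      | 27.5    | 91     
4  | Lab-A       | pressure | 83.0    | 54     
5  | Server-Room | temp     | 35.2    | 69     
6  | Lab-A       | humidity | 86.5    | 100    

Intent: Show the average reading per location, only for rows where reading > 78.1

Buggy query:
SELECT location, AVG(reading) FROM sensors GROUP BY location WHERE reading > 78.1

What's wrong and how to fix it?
Bug: Row-level WHERE must come before GROUP BY in the clause order

Fix: Move the WHERE clause before GROUP BY

Corrected query:
SELECT location, AVG(reading) FROM sensors WHERE reading > 78.1 GROUP BY location

Result:
location | AVG(reading)
---------+-------------
Lab-A    | 85.966667   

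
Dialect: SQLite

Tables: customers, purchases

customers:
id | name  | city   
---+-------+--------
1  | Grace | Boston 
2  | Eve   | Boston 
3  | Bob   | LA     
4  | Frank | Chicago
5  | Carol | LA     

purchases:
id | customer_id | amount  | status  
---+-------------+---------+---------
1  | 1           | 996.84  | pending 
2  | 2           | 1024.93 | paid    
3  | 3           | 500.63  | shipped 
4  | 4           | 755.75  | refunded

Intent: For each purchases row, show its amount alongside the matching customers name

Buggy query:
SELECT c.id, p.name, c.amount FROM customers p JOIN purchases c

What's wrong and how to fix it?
Bug: Missing join condition: each purchases row is matched to all customers rows instead of just its own

Fix: Specify the join condition linking the foreign key to the parent id

Corrected query:
SELECT c.id, p.name, c.amount FROM customers p JOIN purchases c ON c.customer_id = p.id

Result:
id | name  | amount 
---+-------+--------
1  | Grace | 996.84 
2  | Eve   | 1024.93
3  | Bob   | 500.63 
4  | Frank | 755.75 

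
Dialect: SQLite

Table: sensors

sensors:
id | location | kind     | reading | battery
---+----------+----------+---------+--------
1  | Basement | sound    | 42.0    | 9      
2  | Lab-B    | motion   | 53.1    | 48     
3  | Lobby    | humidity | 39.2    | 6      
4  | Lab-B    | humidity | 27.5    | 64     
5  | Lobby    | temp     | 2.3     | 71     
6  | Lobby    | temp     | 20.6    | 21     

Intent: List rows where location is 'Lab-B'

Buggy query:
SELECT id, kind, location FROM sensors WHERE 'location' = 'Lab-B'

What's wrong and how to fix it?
Bug: 'location' in single quotes is a string literal, not the column; the comparison is literal-vs-literal and never true

Fix: Remove the quotes around the column name (or use double quotes for an identifier)

Corrected query:
SELECT id, kind, location FROM sensors WHERE location = 'Lab-B'

Result:
id | kind     | location
---+----------+---------
2  | motion   | Lab-B   
4  | humidity | Lab-B   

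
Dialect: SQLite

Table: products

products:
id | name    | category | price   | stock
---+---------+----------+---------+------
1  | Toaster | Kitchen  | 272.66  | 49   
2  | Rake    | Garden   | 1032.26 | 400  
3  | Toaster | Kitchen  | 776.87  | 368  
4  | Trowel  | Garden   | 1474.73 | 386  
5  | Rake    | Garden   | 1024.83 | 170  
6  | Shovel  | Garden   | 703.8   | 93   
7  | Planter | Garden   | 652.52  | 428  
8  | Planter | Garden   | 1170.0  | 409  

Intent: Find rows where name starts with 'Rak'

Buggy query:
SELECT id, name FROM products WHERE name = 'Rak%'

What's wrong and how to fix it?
Bug: Wildcards only work with LIKE; '=' treats '%' as a literal character

Fix: Use LIKE for wildcard pattern matching

Corrected query:
SELECT id, name FROM products WHERE name LIKE 'Rak%'

Result:
id | name
---+-----
2  | Rake
5  | Rake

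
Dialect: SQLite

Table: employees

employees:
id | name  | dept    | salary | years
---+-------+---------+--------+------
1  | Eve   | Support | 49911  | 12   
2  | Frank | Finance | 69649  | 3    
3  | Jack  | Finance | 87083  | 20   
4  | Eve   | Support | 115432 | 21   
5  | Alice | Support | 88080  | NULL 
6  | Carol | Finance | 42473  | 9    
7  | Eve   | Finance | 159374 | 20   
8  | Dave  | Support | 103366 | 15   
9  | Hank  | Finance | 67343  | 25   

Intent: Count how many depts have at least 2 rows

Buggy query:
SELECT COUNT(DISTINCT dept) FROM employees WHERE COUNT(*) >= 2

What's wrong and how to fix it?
Bug: COUNT(*) cannot appear in WHERE; the per-group count doesn't exist yet

Fix: Group first with HAVING COUNT(*) >= 2, then COUNT the resulting groups

Corrected query:
SELECT COUNT(*) FROM (SELECT dept FROM employees GROUP BY dept HAVING COUNT(*) >= 2)

Result:
COUNT(*)
--------
2       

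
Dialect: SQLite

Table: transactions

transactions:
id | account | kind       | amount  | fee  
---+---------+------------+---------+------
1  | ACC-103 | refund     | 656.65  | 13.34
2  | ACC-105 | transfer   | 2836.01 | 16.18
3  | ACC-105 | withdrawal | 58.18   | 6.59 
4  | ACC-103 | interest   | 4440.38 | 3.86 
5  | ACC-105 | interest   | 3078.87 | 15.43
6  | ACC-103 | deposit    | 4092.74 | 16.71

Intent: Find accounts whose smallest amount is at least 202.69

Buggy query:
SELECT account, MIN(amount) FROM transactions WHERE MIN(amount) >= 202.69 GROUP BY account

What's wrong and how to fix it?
Bug: MIN() in WHERE is a misuse of aggregate

Fix: Replace WHERE with HAVING after the GROUP BY

Corrected query:
SELECT account, MIN(amount) FROM transactions GROUP BY account HAVING MIN(amount) >= 202.69

Result:
account | MIN(amount)
--------+------------
ACC-103 | 656.65     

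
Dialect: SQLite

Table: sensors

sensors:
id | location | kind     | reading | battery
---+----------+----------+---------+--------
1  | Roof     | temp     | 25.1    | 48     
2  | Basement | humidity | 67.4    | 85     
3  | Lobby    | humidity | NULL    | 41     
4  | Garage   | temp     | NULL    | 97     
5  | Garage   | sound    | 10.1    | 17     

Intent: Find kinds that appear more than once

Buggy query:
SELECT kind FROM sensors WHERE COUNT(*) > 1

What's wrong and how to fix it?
Bug: WHERE can't reference COUNT(*); aggregates are computed after WHERE

Fix: Group first, then use HAVING for the count condition

Corrected query:
SELECT kind FROM sensors GROUP BY kind HAVING COUNT(*) > 1

Result:
kind    
--------
humidity
temp    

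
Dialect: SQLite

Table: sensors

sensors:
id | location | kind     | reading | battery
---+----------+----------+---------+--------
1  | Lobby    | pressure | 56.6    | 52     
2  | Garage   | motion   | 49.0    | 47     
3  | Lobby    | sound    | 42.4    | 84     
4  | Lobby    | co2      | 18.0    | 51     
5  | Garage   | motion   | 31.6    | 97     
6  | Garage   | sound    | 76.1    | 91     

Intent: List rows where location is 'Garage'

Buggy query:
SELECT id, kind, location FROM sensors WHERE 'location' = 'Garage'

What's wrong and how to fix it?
Bug: 'location' in single quotes is a string literal, not the column; the comparison is literal-vs-literal and never true

Fix: Reference the column as location without single quotes

Corrected query:
SELECT id, kind, location FROM sensors WHERE location = 'Garage'

Result:
id | kind   | location
---+--------+---------
2  | motion | Garage  
5  | motion | Garage  
6  | sound  | Garage  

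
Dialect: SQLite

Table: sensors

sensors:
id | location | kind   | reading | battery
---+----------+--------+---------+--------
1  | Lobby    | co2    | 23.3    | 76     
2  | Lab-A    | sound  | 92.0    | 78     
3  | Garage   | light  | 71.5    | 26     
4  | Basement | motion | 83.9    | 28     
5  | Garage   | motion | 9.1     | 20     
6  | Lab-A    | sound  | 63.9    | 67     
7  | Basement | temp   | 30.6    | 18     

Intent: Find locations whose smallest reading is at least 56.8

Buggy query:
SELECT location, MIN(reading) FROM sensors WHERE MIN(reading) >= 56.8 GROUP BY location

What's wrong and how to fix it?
Bug: MIN() in WHERE is a misuse of aggregate

Fix: Use HAVING for the per-group MIN condition

Corrected query:
SELECT location, MIN(reading) FROM sensors GROUP BY location HAVING MIN(reading) >= 56.8

Result:
location | MIN(reading)
---------+-------------
Lab-A    | 63.9        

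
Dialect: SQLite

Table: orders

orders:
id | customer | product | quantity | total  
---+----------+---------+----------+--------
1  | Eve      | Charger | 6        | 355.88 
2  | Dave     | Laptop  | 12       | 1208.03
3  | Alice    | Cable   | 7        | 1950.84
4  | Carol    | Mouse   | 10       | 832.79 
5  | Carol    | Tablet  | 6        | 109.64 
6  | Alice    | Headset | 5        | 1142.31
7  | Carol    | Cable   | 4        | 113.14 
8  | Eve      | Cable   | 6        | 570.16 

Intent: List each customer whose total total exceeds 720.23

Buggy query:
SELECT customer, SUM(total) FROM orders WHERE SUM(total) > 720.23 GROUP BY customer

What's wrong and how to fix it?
Bug: Aggregate functions cannot appear in a WHERE clause

Fix: Use HAVING (which filters groups after aggregation) instead of WHERE

Corrected query:
SELECT customer, SUM(total) FROM orders GROUP BY customer HAVING SUM(total) > 720.23

Result:
customer | SUM(total)
---------+-----------
Alice    | 3093.15   
Carol    | 1055.57   
Dave     | 1208.03   
Eve      | 926.04    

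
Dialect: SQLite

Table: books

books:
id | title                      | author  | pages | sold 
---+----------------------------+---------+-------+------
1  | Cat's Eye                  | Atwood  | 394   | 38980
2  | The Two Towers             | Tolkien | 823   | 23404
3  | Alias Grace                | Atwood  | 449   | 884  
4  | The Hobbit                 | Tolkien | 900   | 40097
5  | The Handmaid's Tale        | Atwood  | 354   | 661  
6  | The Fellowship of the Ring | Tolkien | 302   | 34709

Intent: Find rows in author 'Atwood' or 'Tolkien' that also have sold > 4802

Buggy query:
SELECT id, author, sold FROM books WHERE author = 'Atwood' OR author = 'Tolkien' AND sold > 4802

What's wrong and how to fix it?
Bug: AND binds tighter than OR, so this parses as author = 'Atwood' OR (author = 'Tolkien' AND sold > 4802)

Fix: Add parentheses around the OR so the AND applies to both alternatives

Corrected query:
SELECT id, author, sold FROM books WHERE (author = 'Atwood' OR author = 'Tolkien') AND sold > 4802

Result:
id | author  | sold 
---+---------+------
1  | Atwood  | 38980
2  | Tolkien | 23404
4  | Tolkien | 40097
6  | Tolkien | 34709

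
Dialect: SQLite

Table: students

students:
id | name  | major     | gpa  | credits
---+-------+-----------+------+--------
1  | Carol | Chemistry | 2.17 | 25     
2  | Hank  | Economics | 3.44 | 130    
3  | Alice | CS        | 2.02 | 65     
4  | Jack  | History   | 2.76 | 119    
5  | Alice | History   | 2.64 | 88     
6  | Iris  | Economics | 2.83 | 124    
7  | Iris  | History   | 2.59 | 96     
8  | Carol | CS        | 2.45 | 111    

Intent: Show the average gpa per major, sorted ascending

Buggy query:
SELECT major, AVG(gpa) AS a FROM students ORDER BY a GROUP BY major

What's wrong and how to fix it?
Bug: GROUP BY must precede ORDER BY

Fix: Move ORDER BY to the end, after GROUP BY

Corrected query:
SELECT major, AVG(gpa) AS a FROM students GROUP BY major ORDER BY a

Result:
major     | a       
----------+---------
Chemistry | 2.17    
CS        | 2.235   
History   | 2.663333
Economics | 3.135   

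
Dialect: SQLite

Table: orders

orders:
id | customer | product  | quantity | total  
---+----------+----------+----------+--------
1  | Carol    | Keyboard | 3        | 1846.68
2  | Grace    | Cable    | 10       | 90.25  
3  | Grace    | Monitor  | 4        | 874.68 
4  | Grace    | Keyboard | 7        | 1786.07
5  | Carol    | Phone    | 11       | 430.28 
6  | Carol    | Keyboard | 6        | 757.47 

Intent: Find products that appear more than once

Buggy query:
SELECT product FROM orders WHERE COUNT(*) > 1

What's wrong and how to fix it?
Bug: COUNT(*) is an aggregate and cannot be used in WHERE

Fix: Group first, then use HAVING for the count condition

Corrected query:
SELECT product FROM orders GROUP BY product HAVING COUNT(*) > 1

Result:
product 
--------
Keyboard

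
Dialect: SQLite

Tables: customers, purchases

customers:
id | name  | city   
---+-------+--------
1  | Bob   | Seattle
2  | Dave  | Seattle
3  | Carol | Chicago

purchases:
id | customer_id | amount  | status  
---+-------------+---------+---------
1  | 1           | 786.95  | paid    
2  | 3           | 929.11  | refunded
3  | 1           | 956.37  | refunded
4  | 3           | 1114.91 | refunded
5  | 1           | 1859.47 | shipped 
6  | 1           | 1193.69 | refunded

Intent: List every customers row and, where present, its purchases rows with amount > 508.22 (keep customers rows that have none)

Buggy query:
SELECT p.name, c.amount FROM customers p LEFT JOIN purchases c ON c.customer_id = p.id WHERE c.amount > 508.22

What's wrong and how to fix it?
Bug: A WHERE condition on the right-hand table after LEFT JOIN drops unmatched parents

Fix: Move the right-table condition into the ON clause so unmatched parents are kept

Corrected query:
SELECT p.name, c.amount FROM customers p LEFT JOIN purchases c ON c.customer_id = p.id AND c.amount > 508.22

Result:
name  | amount 
------+--------
Bob   | 786.95 
Bob   | 956.37 
Bob   | 1193.69
Bob   | 1859.47
Dave  | NULL   
Carol | 929.11 
Carol | 1114.91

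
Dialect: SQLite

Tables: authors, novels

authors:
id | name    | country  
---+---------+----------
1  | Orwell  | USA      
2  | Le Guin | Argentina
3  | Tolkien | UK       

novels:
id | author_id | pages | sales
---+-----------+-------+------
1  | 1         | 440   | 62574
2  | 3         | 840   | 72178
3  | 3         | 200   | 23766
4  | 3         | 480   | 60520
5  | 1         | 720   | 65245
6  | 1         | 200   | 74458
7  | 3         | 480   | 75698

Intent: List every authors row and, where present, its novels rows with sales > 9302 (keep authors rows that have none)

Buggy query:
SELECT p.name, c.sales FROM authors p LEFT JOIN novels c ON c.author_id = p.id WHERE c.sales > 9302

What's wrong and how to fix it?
Bug: Filtering c.sales in WHERE discards the NULL rows produced by LEFT JOIN, turning it into an inner join

Fix: Put 'c.sales > 9302' in the JOIN's ON clause instead of WHERE

Corrected query:
SELECT p.name, c.sales FROM authors p LEFT JOIN novels c ON c.author_id = p.id AND c.sales > 9302

Result:
name    | sales
--------+------
Orwell  | 62574
Orwell  | 65245
Orwell  | 74458
Le Guin | NULL 
Tolkien | 23766
Tolkien | 60520
Tolkien | 72178
Tolkien | 75698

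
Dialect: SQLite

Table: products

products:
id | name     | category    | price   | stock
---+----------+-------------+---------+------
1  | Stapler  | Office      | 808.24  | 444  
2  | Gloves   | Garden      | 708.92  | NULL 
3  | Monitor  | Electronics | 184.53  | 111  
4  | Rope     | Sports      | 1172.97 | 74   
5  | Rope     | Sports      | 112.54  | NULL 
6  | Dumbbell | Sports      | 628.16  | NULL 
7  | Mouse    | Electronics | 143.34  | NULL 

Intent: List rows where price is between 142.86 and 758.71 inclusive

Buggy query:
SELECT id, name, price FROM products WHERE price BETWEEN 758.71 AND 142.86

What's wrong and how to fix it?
Bug: BETWEEN expects the lower bound first; with 758.71 AND 142.86 the range is empty

Fix: Swap the bounds so the smaller value comes first

Corrected query:
SELECT id, name, price FROM products WHERE price BETWEEN 142.86 AND 758.71

Result:
id | name     | price 
---+----------+-------
2  | Gloves   | 708.92
3  | Monitor  | 184.53
6  | Dumbbell | 628.16
7  | Mouse    | 143.34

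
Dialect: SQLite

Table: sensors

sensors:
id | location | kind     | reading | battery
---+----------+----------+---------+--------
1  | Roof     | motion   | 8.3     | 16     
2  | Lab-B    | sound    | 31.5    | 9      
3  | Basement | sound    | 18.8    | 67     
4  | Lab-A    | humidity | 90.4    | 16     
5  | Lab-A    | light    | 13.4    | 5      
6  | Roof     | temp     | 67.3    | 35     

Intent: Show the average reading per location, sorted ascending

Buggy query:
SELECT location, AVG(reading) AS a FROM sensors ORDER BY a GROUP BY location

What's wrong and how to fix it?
Bug: ORDER BY appears before GROUP BY; SQL clause order requires GROUP BY first

Fix: Move ORDER BY to the end, after GROUP BY

Corrected query:
SELECT location, AVG(reading) AS a FROM sensors GROUP BY location ORDER BY a

Result:
location | a   
---------+-----
Basement | 18.8
Lab-B    | 31.5
Roof     | 37.8
Lab-A    | 51.9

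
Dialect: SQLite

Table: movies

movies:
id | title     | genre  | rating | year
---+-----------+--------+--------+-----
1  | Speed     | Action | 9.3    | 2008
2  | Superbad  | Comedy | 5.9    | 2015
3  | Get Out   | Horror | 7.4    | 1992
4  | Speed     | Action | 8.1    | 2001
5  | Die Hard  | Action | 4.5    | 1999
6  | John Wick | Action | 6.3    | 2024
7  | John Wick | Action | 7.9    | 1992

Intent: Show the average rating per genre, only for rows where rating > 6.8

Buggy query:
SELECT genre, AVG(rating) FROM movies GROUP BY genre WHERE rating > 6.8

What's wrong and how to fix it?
Bug: Row-level WHERE must come before GROUP BY in the clause order

Fix: Move the WHERE clause before GROUP BY

Corrected query:
SELECT genre, AVG(rating) FROM movies WHERE rating > 6.8 GROUP BY genre

Result:
genre  | AVG(rating)
-------+------------
Action | 8.433333   
Horror | 7.4        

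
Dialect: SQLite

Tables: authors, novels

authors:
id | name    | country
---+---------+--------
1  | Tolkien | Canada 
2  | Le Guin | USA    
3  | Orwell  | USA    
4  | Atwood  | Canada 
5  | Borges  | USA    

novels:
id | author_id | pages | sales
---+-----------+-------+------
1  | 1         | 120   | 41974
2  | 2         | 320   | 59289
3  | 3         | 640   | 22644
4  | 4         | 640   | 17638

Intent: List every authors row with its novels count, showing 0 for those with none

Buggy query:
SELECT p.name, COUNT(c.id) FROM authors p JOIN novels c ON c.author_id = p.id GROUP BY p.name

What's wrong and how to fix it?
Bug: INNER JOIN drops authors rows that have no matching novels rows

Fix: Switch to LEFT JOIN to retain unmatched parent rows

Corrected query:
SELECT p.name, COUNT(c.id) FROM authors p LEFT JOIN novels c ON c.author_id = p.id GROUP BY p.name

Result:
name    | COUNT(c.id)
--------+------------
Atwood  | 1          
Borges  | 0          
Le Guin | 1          
Orwell  | 1          
Tolkien | 1          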